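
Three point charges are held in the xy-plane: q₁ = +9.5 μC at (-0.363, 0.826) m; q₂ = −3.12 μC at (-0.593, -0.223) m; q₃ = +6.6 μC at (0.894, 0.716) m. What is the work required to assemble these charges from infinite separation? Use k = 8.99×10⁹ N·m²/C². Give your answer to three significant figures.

The assembly work is the sum of pairwise potential energies, U = Σ_{i<j} kqᵢqⱼ/rᵢⱼ.
Pair separations: r₁₂ = 1.07 m, r₁₃ = 1.26 m, r₂₃ = 1.76 m.
U = (-0.248) + (0.447) + (-0.105) = 0.0933 J.

0.0933 J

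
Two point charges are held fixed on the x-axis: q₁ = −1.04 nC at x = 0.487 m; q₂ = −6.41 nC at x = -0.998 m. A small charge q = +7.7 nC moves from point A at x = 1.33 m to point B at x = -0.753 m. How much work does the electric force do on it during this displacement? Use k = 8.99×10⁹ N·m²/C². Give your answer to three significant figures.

1.59×10⁻⁶ J

The work done by the electric force is W_field = −ΔU = −q(V_B − V_A) = q(V_A − V_B).
At A: distances to the source charges are 0.843 m, 2.33 m; V_A = Σ kqᵢ/rᵢ = -35.8 V.
At B: distances to the source charges are 1.24 m, 0.245 m; V_B = Σ kqᵢ/rᵢ = -243 V.
ΔV = V_B − V_A = -207 V.
W_field = −qΔV = −(7.70×10⁻⁹ C)(-207 V) = 1.59×10⁻⁶ J.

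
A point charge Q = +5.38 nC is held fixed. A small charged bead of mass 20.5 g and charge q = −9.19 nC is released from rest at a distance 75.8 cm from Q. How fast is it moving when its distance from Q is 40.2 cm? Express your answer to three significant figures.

7.12×10⁻³ m/s

Only the electrostatic force acts, so mechanical energy is conserved: ½mv² = U₁ − U₂ = kQq(1/r₁ − 1/r₂).
U₁ − U₂ = (8.99×10⁹ N·m²/C²)(5.38×10⁻⁹ C)(-9.19×10⁻⁹ C)(1/0.758 − 1/0.402) = 5.19×10⁻⁷ J.
v = √(2·5.19×10⁻⁷/0.0205) = 7.12×10⁻³ m/s.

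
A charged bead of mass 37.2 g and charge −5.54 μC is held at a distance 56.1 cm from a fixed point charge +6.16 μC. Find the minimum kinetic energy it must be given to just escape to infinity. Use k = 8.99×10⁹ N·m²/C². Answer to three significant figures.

To just escape, total mechanical energy must reach zero at infinity: ½mv²_min + U = 0, so ½mv²_min = −U = |kQq|/r.
|U| = |kQq|/r = (8.99×10⁹ N·m²/C²)(6.16×10⁻⁶)(5.54×10⁻⁶)/(0.561) = 0.547 J.

0.547 J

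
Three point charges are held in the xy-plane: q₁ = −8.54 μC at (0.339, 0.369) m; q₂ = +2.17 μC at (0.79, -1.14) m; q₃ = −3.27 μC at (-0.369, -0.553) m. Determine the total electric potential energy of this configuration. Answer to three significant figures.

0.0611 J

The work to assemble the configuration equals its total potential energy, U = Σ kqᵢqⱼ/rᵢⱼ over all pairs.
Pair separations: r₁₂ = 1.57 m, r₁₃ = 1.16 m, r₂₃ = 1.30 m.
U = (-0.106) + (0.216) + (-0.0491) = 0.0611 J.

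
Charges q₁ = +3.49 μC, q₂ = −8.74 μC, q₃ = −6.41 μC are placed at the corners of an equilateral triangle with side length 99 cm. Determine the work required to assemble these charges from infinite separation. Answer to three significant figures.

0.0286 J

The work to assemble the configuration equals its total potential energy, U = Σ kqᵢqⱼ/rᵢⱼ over all pairs.
All three pair separations equal the side length, 0.990 m.
U = (-0.277) + (-0.203) + (0.509) = 0.0286 J.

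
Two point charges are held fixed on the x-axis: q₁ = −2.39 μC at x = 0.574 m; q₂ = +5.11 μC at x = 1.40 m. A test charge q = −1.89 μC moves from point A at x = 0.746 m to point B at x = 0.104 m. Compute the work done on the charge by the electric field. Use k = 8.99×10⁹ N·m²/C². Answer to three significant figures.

0.0839 J

The work done by the electric force is W_field = −ΔU = −q(V_B − V_A) = q(V_A − V_B).
At A: distances to the source charges are 0.172 m, 0.654 m; V_A = Σ kqᵢ/rᵢ = -5.47×10⁴ V.
At B: distances to the source charges are 0.470 m, 1.30 m; V_B = Σ kqᵢ/rᵢ = -1.03×10⁴ V.
ΔV = V_B − V_A = 4.44×10⁴ V.
W_field = −qΔV = −(-1.89×10⁻⁶ C)(4.44×10⁴ V) = 0.0839 J.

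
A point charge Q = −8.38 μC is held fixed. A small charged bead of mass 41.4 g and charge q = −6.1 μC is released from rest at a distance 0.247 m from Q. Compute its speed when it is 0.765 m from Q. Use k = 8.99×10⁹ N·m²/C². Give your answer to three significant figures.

Only the electrostatic force acts, so mechanical energy is conserved: ½mv² = U₁ − U₂ = kQq(1/r₁ − 1/r₂).
U₁ − U₂ = (8.99×10⁹ N·m²/C²)(-8.38×10⁻⁶ C)(-6.10×10⁻⁶ C)(1/0.247 − 1/0.765) = 1.26 J.
v = √(2·1.26/0.0414) = 7.80 m/s.

7.80 m/s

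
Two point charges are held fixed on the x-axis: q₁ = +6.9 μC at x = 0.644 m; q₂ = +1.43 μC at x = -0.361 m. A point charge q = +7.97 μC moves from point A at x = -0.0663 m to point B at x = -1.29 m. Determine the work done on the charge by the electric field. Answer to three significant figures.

0.678 J

The work done by the electric force is W_field = −ΔU = −q(V_B − V_A) = q(V_A − V_B).
At A: distances to the source charges are 0.710 m, 0.295 m; V_A = Σ kqᵢ/rᵢ = 1.31×10⁵ V.
At B: distances to the source charges are 1.93 m, 0.929 m; V_B = Σ kqᵢ/rᵢ = 4.59×10⁴ V.
ΔV = V_B − V_A = -8.50×10⁴ V.
W_field = −qΔV = −(7.97×10⁻⁶ C)(-8.50×10⁴ V) = 0.678 J.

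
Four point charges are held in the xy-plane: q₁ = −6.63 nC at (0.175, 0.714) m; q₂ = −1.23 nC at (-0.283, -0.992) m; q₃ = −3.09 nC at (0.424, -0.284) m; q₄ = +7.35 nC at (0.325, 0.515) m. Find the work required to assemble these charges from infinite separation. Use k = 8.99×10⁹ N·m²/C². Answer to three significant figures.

The assembly work is the sum of pairwise potential energies, U = Σ_{i<j} kqᵢqⱼ/rᵢⱼ.
Pair separations: r₁₂ = 1.77 m, r₁₃ = 1.03 m, r₁₄ = 0.249 m, r₂₃ = 1.00 m, r₂₄ = 1.63 m, r₃₄ = 0.805 m.
Summing all 6 pair terms gives U = -1.81×10⁻⁶ J.

-1.81×10⁻⁶ J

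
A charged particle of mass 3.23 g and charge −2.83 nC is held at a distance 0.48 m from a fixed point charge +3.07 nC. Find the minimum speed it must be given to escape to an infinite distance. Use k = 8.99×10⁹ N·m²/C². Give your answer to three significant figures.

To just escape, total mechanical energy must reach zero at infinity: ½mv²_min + U = 0, so ½mv²_min = −U = |kQq|/r.
|U| = |kQq|/r = (8.99×10⁹ N·m²/C²)(3.07×10⁻⁹)(2.83×10⁻⁹)/(0.480) = 1.63×10⁻⁷ J.
v_min = √(2|U|/m) = √(2·1.63×10⁻⁷/3.23×10⁻³) = 0.0100 m/s.

0.0100 m/s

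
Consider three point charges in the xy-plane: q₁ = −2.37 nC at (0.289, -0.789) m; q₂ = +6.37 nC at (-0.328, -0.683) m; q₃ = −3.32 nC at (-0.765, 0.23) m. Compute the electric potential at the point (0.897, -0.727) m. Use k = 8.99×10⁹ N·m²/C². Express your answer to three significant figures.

The total potential is the scalar sum of each charge's contribution, V = Σ kqᵢ/rᵢ.
Distances from the field point to each charge: r₁ = 0.611 m, r₂ = 1.23 m, r₃ = 1.92 m.
V = k[(-2.37×10⁻⁹)/(0.611) + (6.37×10⁻⁹)/(1.23) + (-3.32×10⁻⁹)/(1.92)] = -3.71 V.

-3.71 V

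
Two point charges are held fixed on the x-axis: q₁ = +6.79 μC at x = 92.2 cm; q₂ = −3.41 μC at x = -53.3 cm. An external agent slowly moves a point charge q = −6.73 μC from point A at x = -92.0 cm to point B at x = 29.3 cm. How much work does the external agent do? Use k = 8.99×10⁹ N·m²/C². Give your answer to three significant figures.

-0.713 J

For quasistatic motion the external work equals the change in potential energy: W_ext = qΔV = q(V_B − V_A).
At A: distances to the source charges are 1.84 m, 0.387 m; V_A = Σ kqᵢ/rᵢ = -4.61×10⁴ V.
At B: distances to the source charges are 0.629 m, 0.826 m; V_B = Σ kqᵢ/rᵢ = 5.99×10⁴ V.
ΔV = V_B − V_A = 1.06×10⁵ V.
W_ext = qΔV = (-6.73×10⁻⁶ C)(1.06×10⁵ V) = -0.713 J.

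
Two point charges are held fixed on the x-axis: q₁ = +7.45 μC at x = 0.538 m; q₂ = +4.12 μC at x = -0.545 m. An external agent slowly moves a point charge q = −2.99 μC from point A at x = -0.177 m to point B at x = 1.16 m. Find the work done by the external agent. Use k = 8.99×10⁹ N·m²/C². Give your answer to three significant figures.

0.194 J

For quasistatic motion the external work equals the change in potential energy: W_ext = qΔV = q(V_B − V_A).
At A: distances to the source charges are 0.715 m, 0.368 m; V_A = Σ kqᵢ/rᵢ = 1.94×10⁵ V.
At B: distances to the source charges are 0.622 m, 1.71 m; V_B = Σ kqᵢ/rᵢ = 1.29×10⁵ V.
ΔV = V_B − V_A = -6.49×10⁴ V.
W_ext = qΔV = (-2.99×10⁻⁶ C)(-6.49×10⁴ V) = 0.194 J.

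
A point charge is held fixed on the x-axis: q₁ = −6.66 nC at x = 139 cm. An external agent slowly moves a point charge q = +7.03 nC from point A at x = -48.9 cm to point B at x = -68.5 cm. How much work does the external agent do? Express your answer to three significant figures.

For quasistatic motion the external work equals the change in potential energy: W_ext = qΔV = q(V_B − V_A).
At A: distance to the source charge is 1.88 m; V_A = kq₁/r = -31.9 V.
At B: distance to the source charge is 2.08 m; V_B = kq₁/r = -28.9 V.
ΔV = V_B − V_A = 3.01 V.
W_ext = qΔV = (7.03×10⁻⁹ C)(3.01 V) = 2.12×10⁻⁸ J.

2.12×10⁻⁸ J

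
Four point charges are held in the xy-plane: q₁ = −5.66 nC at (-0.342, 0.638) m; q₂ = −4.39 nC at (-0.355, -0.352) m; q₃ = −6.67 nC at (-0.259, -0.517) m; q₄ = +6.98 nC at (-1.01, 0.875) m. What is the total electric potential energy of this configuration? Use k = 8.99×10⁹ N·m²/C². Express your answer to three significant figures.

The work to assemble the configuration equals its total potential energy, U = Σ kqᵢqⱼ/rᵢⱼ over all pairs.
Pair separations: r₁₂ = 0.990 m, r₁₃ = 1.16 m, r₁₄ = 0.709 m, r₂₃ = 0.191 m, r₂₄ = 1.39 m, r₃₄ = 1.58 m.
Summing all 6 pair terms gives U = 9.34×10⁻⁷ J.

9.34×10⁻⁷ J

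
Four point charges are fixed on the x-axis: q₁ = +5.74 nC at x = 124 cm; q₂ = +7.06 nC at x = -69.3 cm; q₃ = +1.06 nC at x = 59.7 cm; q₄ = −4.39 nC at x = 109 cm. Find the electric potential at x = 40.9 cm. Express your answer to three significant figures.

The total potential is the scalar sum of each charge's contribution, V = Σ kqᵢ/rᵢ.
Distances from the field point to each charge: r₁ = 0.831 m, r₂ = 1.10 m, r₃ = 0.188 m, r₄ = 0.681 m.
V = k[(5.74×10⁻⁹)/(0.831) + (7.06×10⁻⁹)/(1.10) + (1.06×10⁻⁹)/(0.188) + (-4.39×10⁻⁹)/(0.681)] = 112 V.

112 V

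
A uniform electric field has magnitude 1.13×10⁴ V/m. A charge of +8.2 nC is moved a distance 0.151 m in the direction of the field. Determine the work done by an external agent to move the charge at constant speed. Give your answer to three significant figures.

-1.40×10⁻⁵ J

The potential change for a displacement 0.151 m in the direction of the field is ΔV = −Ed = -1710 V.
W_ext = qΔV = -1.40×10⁻⁵ J.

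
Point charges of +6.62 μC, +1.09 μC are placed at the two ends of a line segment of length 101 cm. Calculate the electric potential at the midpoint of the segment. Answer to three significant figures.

1.37×10⁵ V

The total potential is the scalar sum of each charge's contribution, V = Σ kqᵢ/rᵢ.
Each charge is 0.505 m from the midpoint.
V = k[(6.62×10⁻⁶)/(0.505) + (1.09×10⁻⁶)/(0.505)] = 1.37×10⁵ V.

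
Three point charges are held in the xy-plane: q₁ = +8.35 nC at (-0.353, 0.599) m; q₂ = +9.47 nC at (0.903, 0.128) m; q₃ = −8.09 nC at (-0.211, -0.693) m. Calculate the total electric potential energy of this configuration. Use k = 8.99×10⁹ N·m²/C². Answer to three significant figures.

-4.35×10⁻⁷ J

The work to assemble the configuration equals its total potential energy, U = Σ kqᵢqⱼ/rᵢⱼ over all pairs.
Pair separations: r₁₂ = 1.34 m, r₁₃ = 1.30 m, r₂₃ = 1.38 m.
U = (5.30×10⁻⁷) + (-4.67×10⁻⁷) + (-4.98×10⁻⁷) = -4.35×10⁻⁷ J.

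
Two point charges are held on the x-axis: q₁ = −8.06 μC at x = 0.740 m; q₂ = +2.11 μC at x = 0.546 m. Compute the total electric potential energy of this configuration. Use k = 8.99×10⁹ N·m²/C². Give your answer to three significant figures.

The work to assemble the configuration equals its total potential energy, U = Σ kqᵢqⱼ/rᵢⱼ over all pairs.
Pair separations: r₁₂ = 0.194 m.
U = (-0.788) = -0.788 J.

-0.788 J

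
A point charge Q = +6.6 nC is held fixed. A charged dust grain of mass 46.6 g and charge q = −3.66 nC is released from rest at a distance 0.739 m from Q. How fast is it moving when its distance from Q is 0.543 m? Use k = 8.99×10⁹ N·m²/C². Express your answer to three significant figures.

Only the electrostatic force acts, so mechanical energy is conserved: ½mv² = U₁ − U₂ = kQq(1/r₁ − 1/r₂).
U₁ − U₂ = (8.99×10⁹ N·m²/C²)(6.60×10⁻⁹ C)(-3.66×10⁻⁹ C)(1/0.739 − 1/0.543) = 1.06×10⁻⁷ J.
v = √(2·1.06×10⁻⁷/0.0466) = 2.13×10⁻³ m/s.

2.13×10⁻³ m/s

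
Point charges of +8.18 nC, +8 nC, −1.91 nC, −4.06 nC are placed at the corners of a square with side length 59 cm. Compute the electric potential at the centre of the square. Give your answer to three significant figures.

220 V

The total potential is the scalar sum of each charge's contribution, V = Σ kqᵢ/rᵢ.
The distance from each corner to the centre is a√2/2 = 0.417 m.
V = k[(8.18×10⁻⁹)/(0.417) + (8.00×10⁻⁹)/(0.417) + (-1.91×10⁻⁹)/(0.417) + (-4.06×10⁻⁹)/(0.417)] = 220 V.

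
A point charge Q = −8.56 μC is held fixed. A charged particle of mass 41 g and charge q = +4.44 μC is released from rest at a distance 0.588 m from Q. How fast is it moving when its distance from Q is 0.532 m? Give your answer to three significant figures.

1.73 m/s

Only the electrostatic force acts, so mechanical energy is conserved: ½mv² = U₁ − U₂ = kQq(1/r₁ − 1/r₂).
U₁ − U₂ = (8.99×10⁹ N·m²/C²)(-8.56×10⁻⁶ C)(4.44×10⁻⁶ C)(1/0.588 − 1/0.532) = 0.0612 J.
v = √(2·0.0612/0.0410) = 1.73 m/s.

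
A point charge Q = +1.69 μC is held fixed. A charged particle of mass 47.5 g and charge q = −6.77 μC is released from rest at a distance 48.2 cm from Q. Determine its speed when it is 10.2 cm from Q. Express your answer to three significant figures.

5.79 m/s

Only the electrostatic force acts, so mechanical energy is conserved: ½mv² = U₁ − U₂ = kQq(1/r₁ − 1/r₂).
U₁ − U₂ = (8.99×10⁹ N·m²/C²)(1.69×10⁻⁶ C)(-6.77×10⁻⁶ C)(1/0.482 − 1/0.102) = 0.795 J.
v = √(2·0.795/0.0475) = 5.79 m/s.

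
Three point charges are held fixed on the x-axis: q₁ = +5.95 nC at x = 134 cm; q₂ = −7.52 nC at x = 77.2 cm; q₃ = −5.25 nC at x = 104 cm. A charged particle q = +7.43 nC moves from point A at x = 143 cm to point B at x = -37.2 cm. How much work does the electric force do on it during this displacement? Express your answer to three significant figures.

The work done by the electric force is W_field = −ΔU = −q(V_B − V_A) = q(V_A − V_B).
At A: distances to the source charges are 0.0900 m, 0.658 m, 0.390 m; V_A = Σ kqᵢ/rᵢ = 371 V.
At B: distances to the source charges are 1.71 m, 1.14 m, 1.41 m; V_B = Σ kqᵢ/rᵢ = -61.3 V.
ΔV = V_B − V_A = -432 V.
W_field = −qΔV = −(7.43×10⁻⁹ C)(-432 V) = 3.21×10⁻⁶ J.

3.21×10⁻⁶ J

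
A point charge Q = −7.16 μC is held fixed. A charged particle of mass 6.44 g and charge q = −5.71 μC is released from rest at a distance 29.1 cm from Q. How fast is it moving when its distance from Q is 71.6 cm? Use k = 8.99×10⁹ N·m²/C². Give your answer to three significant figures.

Only the electrostatic force acts, so mechanical energy is conserved: ½mv² = U₁ − U₂ = kQq(1/r₁ − 1/r₂).
U₁ − U₂ = (8.99×10⁹ N·m²/C²)(-7.16×10⁻⁶ C)(-5.71×10⁻⁶ C)(1/0.291 − 1/0.716) = 0.750 J.
v = √(2·0.750/6.44×10⁻³) = 15.3 m/s.

15.3 m/s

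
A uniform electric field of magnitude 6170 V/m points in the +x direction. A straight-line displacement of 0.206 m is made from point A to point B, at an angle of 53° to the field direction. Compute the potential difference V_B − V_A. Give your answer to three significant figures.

-765 V

Only the component of displacement along E changes the potential: ΔV = −E·d·cosθ.
ΔV = −(6170 V/m)(0.206 m)cos53° = -765 V.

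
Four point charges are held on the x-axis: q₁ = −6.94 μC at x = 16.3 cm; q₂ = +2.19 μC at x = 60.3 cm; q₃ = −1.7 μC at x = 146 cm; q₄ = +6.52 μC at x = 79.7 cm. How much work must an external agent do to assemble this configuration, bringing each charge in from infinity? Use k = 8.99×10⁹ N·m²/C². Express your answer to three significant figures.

-0.398 J

The assembly work is the sum of pairwise potential energies, U = Σ_{i<j} kqᵢqⱼ/rᵢⱼ.
Pair separations: r₁₂ = 0.440 m, r₁₃ = 1.30 m, r₁₄ = 0.634 m, r₂₃ = 0.857 m, r₂₄ = 0.194 m, r₃₄ = 0.663 m.
Summing all 6 pair terms gives U = -0.398 J.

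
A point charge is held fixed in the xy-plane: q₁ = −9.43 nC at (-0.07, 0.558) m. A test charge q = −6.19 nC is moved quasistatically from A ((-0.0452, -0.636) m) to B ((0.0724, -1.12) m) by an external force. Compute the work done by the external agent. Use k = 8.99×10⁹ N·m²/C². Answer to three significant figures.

For quasistatic motion the external work equals the change in potential energy: W_ext = qΔV = q(V_B − V_A).
At A: distance to the source charge is 1.19 m; V_A = kq₁/r = -71.0 V.
At B: distance to the source charge is 1.68 m; V_B = kq₁/r = -50.3 V.
ΔV = V_B − V_A = 20.6 V.
W_ext = qΔV = (-6.19×10⁻⁹ C)(20.6 V) = -1.28×10⁻⁷ J.

-1.28×10⁻⁷ J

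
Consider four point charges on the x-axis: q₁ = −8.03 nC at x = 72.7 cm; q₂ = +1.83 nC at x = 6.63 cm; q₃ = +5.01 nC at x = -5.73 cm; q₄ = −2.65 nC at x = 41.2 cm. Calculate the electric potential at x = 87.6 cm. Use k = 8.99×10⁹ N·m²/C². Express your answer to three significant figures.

-467 V

Electric potential is a scalar, so the contributions from each charge add algebraically: V = Σ kqᵢ/rᵢ.
Distances from the field point to each charge: r₁ = 0.149 m, r₂ = 0.810 m, r₃ = 0.933 m, r₄ = 0.464 m.
V = k[(-8.03×10⁻⁹)/(0.149) + (1.83×10⁻⁹)/(0.810) + (5.01×10⁻⁹)/(0.933) + (-2.65×10⁻⁹)/(0.464)] = -467 V.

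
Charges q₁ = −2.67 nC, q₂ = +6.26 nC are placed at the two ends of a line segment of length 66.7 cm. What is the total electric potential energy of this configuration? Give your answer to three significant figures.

The work to assemble the configuration equals its total potential energy, U = Σ kqᵢqⱼ/rᵢⱼ over all pairs.
The separation is r = 0.667 m.
U = (-2.25×10⁻⁷) = -2.25×10⁻⁷ J.

-2.25×10⁻⁷ J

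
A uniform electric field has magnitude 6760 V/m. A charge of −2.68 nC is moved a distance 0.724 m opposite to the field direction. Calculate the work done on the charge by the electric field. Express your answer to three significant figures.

1.31×10⁻⁵ J

The potential change for a displacement 0.724 m opposite to the field direction is ΔV = +Ed = 4890 V.
W_field = −qΔV = 1.31×10⁻⁵ J.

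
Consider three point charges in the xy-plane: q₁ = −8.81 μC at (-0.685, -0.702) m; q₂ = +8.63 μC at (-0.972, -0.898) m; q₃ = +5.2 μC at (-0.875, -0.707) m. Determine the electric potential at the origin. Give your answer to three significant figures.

Electric potential is a scalar, so the contributions from each charge add algebraically: V = Σ kqᵢ/rᵢ.
Distances from the field point to each charge: r₁ = 0.981 m, r₂ = 1.32 m, r₃ = 1.12 m.
V = k[(-8.81×10⁻⁶)/(0.981) + (8.63×10⁻⁶)/(1.32) + (5.20×10⁻⁶)/(1.12)] = 1.94×10⁴ V.

1.94×10⁴ V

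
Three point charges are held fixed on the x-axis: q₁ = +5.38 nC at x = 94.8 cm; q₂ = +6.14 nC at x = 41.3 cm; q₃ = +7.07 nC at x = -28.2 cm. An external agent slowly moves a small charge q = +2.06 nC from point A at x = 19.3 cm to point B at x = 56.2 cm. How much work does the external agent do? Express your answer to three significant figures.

2.52×10⁻⁷ J

For quasistatic motion the external work equals the change in potential energy: W_ext = qΔV = q(V_B − V_A).
At A: distances to the source charges are 0.755 m, 0.220 m, 0.475 m; V_A = Σ kqᵢ/rᵢ = 449 V.
At B: distances to the source charges are 0.386 m, 0.149 m, 0.844 m; V_B = Σ kqᵢ/rᵢ = 571 V.
ΔV = V_B − V_A = 122 V.
W_ext = qΔV = (2.06×10⁻⁹ C)(122 V) = 2.52×10⁻⁷ J.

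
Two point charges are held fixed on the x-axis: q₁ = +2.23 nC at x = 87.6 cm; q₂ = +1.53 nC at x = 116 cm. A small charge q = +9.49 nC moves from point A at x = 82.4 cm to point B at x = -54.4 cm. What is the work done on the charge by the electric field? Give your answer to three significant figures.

The work done by the electric force is W_field = −ΔU = −q(V_B − V_A) = q(V_A − V_B).
At A: distances to the source charges are 0.0520 m, 0.336 m; V_A = Σ kqᵢ/rᵢ = 426 V.
At B: distances to the source charges are 1.42 m, 1.70 m; V_B = Σ kqᵢ/rᵢ = 22.2 V.
ΔV = V_B − V_A = -404 V.
W_field = −qΔV = −(9.49×10⁻⁹ C)(-404 V) = 3.84×10⁻⁶ J.

3.84×10⁻⁶ J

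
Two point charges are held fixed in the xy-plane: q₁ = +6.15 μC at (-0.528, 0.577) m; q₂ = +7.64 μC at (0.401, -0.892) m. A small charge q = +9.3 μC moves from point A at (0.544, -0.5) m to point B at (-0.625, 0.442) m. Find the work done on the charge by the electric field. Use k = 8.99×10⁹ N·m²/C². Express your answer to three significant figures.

The work done by the electric force is W_field = −ΔU = −q(V_B − V_A) = q(V_A − V_B).
At A: distances to the source charges are 1.52 m, 0.417 m; V_A = Σ kqᵢ/rᵢ = 2.01×10⁵ V.
At B: distances to the source charges are 0.166 m, 1.68 m; V_B = Σ kqᵢ/rᵢ = 3.73×10⁵ V.
ΔV = V_B − V_A = 1.72×10⁵ V.
W_field = −qΔV = −(9.30×10⁻⁶ C)(1.72×10⁵ V) = -1.60 J.

-1.60 J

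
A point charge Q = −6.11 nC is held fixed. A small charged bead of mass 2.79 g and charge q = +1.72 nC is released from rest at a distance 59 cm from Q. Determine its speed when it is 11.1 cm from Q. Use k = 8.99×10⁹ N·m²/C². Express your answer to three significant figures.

0.0223 m/s

Only the electrostatic force acts, so mechanical energy is conserved: ½mv² = U₁ − U₂ = kQq(1/r₁ − 1/r₂).
U₁ − U₂ = (8.99×10⁹ N·m²/C²)(-6.11×10⁻⁹ C)(1.72×10⁻⁹ C)(1/0.590 − 1/0.111) = 6.91×10⁻⁷ J.
v = √(2·6.91×10⁻⁷/2.79×10⁻³) = 0.0223 m/s.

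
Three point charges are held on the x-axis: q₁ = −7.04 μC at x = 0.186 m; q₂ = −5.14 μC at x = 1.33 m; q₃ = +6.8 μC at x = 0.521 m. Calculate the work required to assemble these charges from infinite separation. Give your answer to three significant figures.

The assembly work is the sum of pairwise potential energies, U = Σ_{i<j} kqᵢqⱼ/rᵢⱼ.
Pair separations: r₁₂ = 1.14 m, r₁₃ = 0.335 m, r₂₃ = 0.809 m.
U = (0.284) + (-1.28) + (-0.388) = -1.39 J.

-1.39 J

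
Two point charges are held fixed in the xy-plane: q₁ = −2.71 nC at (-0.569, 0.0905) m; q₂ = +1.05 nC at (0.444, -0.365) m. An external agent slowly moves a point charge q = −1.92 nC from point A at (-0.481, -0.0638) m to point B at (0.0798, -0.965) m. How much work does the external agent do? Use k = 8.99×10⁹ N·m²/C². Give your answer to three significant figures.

For quasistatic motion the external work equals the change in potential energy: W_ext = qΔV = q(V_B − V_A).
At A: distances to the source charges are 0.178 m, 0.973 m; V_A = Σ kqᵢ/rᵢ = -127 V.
At B: distances to the source charges are 1.24 m, 0.702 m; V_B = Σ kqᵢ/rᵢ = -6.22 V.
ΔV = V_B − V_A = 121 V.
W_ext = qΔV = (-1.92×10⁻⁹ C)(121 V) = -2.33×10⁻⁷ J.

-2.33×10⁻⁷ J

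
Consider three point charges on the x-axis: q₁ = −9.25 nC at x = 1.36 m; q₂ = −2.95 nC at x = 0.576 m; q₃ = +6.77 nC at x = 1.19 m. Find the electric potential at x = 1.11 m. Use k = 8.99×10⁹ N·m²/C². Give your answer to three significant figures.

The total potential is the scalar sum of each charge's contribution, V = Σ kqᵢ/rᵢ.
Distances from the field point to each charge: r₁ = 0.250 m, r₂ = 0.534 m, r₃ = 0.0800 m.
V = k[(-9.25×10⁻⁹)/(0.250) + (-2.95×10⁻⁹)/(0.534) + (6.77×10⁻⁹)/(0.0800)] = 378 V.

378 V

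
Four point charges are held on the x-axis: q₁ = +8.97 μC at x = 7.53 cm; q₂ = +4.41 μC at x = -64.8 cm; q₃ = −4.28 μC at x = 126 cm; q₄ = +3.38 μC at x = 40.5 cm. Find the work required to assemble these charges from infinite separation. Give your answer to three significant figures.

0.913 J

The work to assemble the configuration equals its total potential energy, U = Σ kqᵢqⱼ/rᵢⱼ over all pairs.
Pair separations: r₁₂ = 0.723 m, r₁₃ = 1.18 m, r₁₄ = 0.330 m, r₂₃ = 1.91 m, r₂₄ = 1.05 m, r₃₄ = 0.855 m.
Summing all 6 pair terms gives U = 0.913 J.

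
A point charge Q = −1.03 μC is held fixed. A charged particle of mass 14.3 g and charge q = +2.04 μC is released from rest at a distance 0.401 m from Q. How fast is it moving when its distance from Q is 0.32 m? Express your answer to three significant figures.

1.29 m/s

Only the electrostatic force acts, so mechanical energy is conserved: ½mv² = U₁ − U₂ = kQq(1/r₁ − 1/r₂).
U₁ − U₂ = (8.99×10⁹ N·m²/C²)(-1.03×10⁻⁶ C)(2.04×10⁻⁶ C)(1/0.401 − 1/0.320) = 0.0119 J.
v = √(2·0.0119/0.0143) = 1.29 m/s.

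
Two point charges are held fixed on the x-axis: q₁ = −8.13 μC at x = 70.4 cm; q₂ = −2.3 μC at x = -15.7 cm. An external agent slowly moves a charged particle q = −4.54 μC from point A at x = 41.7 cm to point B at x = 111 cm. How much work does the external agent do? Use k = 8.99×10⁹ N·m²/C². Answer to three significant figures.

For quasistatic motion the external work equals the change in potential energy: W_ext = qΔV = q(V_B − V_A).
At A: distances to the source charges are 0.287 m, 0.574 m; V_A = Σ kqᵢ/rᵢ = -2.91×10⁵ V.
At B: distances to the source charges are 0.406 m, 1.27 m; V_B = Σ kqᵢ/rᵢ = -1.96×10⁵ V.
ΔV = V_B − V_A = 9.43×10⁴ V.
W_ext = qΔV = (-4.54×10⁻⁶ C)(9.43×10⁴ V) = -0.428 J.

-0.428 J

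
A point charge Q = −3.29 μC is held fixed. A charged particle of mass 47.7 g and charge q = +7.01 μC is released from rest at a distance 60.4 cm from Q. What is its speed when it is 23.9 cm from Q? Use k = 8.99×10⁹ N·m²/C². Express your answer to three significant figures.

Only the electrostatic force acts, so mechanical energy is conserved: ½mv² = U₁ − U₂ = kQq(1/r₁ − 1/r₂).
U₁ − U₂ = (8.99×10⁹ N·m²/C²)(-3.29×10⁻⁶ C)(7.01×10⁻⁶ C)(1/0.604 − 1/0.239) = 0.524 J.
v = √(2·0.524/0.0477) = 4.69 m/s.

4.69 m/s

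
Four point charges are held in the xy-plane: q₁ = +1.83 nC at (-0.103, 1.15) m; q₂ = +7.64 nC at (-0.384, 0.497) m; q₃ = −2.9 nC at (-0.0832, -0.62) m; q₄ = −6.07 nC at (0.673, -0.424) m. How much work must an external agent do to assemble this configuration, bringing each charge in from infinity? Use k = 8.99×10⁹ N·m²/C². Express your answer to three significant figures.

The work to assemble the configuration equals its total potential energy, U = Σ kqᵢqⱼ/rᵢⱼ over all pairs.
Pair separations: r₁₂ = 0.711 m, r₁₃ = 1.77 m, r₁₄ = 1.75 m, r₂₃ = 1.16 m, r₂₄ = 1.40 m, r₃₄ = 0.781 m.
Summing all 6 pair terms gives U = -1.74×10⁻⁷ J.

-1.74×10⁻⁷ J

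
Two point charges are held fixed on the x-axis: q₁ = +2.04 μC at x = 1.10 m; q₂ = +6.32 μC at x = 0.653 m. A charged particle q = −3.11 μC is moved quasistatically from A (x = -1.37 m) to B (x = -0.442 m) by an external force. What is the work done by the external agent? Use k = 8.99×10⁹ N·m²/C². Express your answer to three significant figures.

-0.0879 J

For quasistatic motion the external work equals the change in potential energy: W_ext = qΔV = q(V_B − V_A).
At A: distances to the source charges are 2.47 m, 2.02 m; V_A = Σ kqᵢ/rᵢ = 3.55×10⁴ V.
At B: distances to the source charges are 1.54 m, 1.09 m; V_B = Σ kqᵢ/rᵢ = 6.38×10⁴ V.
ΔV = V_B − V_A = 2.83×10⁴ V.
W_ext = qΔV = (-3.11×10⁻⁶ C)(2.83×10⁴ V) = -0.0879 J.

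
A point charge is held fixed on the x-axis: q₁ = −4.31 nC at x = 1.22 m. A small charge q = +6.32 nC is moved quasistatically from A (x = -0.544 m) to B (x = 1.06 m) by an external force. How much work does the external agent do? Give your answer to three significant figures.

-1.39×10⁻⁶ J

For quasistatic motion the external work equals the change in potential energy: W_ext = qΔV = q(V_B − V_A).
At A: distance to the source charge is 1.76 m; V_A = kq₁/r = -22.0 V.
At B: distance to the source charge is 0.160 m; V_B = kq₁/r = -242 V.
ΔV = V_B − V_A = -220 V.
W_ext = qΔV = (6.32×10⁻⁹ C)(-220 V) = -1.39×10⁻⁶ J.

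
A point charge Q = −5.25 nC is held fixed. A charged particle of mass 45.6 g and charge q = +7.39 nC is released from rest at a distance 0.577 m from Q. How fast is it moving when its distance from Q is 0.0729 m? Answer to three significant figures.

0.0135 m/s

Only the electrostatic force acts, so mechanical energy is conserved: ½mv² = U₁ − U₂ = kQq(1/r₁ − 1/r₂).
U₁ − U₂ = (8.99×10⁹ N·m²/C²)(-5.25×10⁻⁹ C)(7.39×10⁻⁹ C)(1/0.577 − 1/0.0729) = 4.18×10⁻⁶ J.
v = √(2·4.18×10⁻⁶/0.0456) = 0.0135 m/s.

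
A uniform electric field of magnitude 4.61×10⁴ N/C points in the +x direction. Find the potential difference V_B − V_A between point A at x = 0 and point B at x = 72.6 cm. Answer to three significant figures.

-3.35×10⁴ V

In a uniform field, potential decreases in the direction of E: V_B − V_A = −E·Δx.
V_B − V_A = −(4.61×10⁴ V/m)(0.726 m) = -3.35×10⁴ V.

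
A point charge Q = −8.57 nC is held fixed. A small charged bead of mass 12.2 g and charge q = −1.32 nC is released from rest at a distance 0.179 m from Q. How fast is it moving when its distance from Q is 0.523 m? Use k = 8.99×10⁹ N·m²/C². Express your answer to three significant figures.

Only the electrostatic force acts, so mechanical energy is conserved: ½mv² = U₁ − U₂ = kQq(1/r₁ − 1/r₂).
U₁ − U₂ = (8.99×10⁹ N·m²/C²)(-8.57×10⁻⁹ C)(-1.32×10⁻⁹ C)(1/0.179 − 1/0.523) = 3.74×10⁻⁷ J.
v = √(2·3.74×10⁻⁷/0.0122) = 7.83×10⁻³ m/s.

7.83×10⁻³ m/s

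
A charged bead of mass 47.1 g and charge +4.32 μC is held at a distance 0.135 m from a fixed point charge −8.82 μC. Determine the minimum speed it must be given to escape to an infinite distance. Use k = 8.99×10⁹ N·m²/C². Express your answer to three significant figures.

To just escape, total mechanical energy must reach zero at infinity: ½mv²_min + U = 0, so ½mv²_min = −U = |kQq|/r.
|U| = |kQq|/r = (8.99×10⁹ N·m²/C²)(8.82×10⁻⁶)(4.32×10⁻⁶)/(0.135) = 2.54 J.
v_min = √(2|U|/m) = √(2·2.54/0.0471) = 10.4 m/s.

10.4 m/s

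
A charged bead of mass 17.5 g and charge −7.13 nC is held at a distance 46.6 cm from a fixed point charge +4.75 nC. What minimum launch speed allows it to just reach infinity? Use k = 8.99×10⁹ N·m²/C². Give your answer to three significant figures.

8.64×10⁻³ m/s

To just escape, total mechanical energy must reach zero at infinity: ½mv²_min + U = 0, so ½mv²_min = −U = |kQq|/r.
|U| = |kQq|/r = (8.99×10⁹ N·m²/C²)(4.75×10⁻⁹)(7.13×10⁻⁹)/(0.466) = 6.53×10⁻⁷ J.
v_min = √(2|U|/m) = √(2·6.53×10⁻⁷/0.0175) = 8.64×10⁻³ m/s.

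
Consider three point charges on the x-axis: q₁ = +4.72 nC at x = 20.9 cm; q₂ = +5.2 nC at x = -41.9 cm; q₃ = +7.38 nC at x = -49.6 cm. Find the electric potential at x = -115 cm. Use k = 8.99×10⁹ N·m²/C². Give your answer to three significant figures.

Electric potential is a scalar, so the contributions from each charge add algebraically: V = Σ kqᵢ/rᵢ.
Distances from the field point to each charge: r₁ = 1.36 m, r₂ = 0.731 m, r₃ = 0.654 m.
V = k[(4.72×10⁻⁹)/(1.36) + (5.20×10⁻⁹)/(0.731) + (7.38×10⁻⁹)/(0.654)] = 197 V.

197 V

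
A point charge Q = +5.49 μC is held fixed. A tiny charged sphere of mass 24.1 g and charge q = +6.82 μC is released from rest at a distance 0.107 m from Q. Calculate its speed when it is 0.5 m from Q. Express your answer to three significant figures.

Only the electrostatic force acts, so mechanical energy is conserved: ½mv² = U₁ − U₂ = kQq(1/r₁ − 1/r₂).
U₁ − U₂ = (8.99×10⁹ N·m²/C²)(5.49×10⁻⁶ C)(6.82×10⁻⁶ C)(1/0.107 − 1/0.500) = 2.47 J.
v = √(2·2.47/0.0241) = 14.3 m/s.

14.3 m/s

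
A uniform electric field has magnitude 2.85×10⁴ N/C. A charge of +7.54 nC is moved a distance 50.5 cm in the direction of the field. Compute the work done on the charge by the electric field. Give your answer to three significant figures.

The potential change for a displacement 50.5 cm in the direction of the field is ΔV = −Ed = -1.44×10⁴ V.
W_field = −qΔV = 1.09×10⁻⁴ J.

1.09×10⁻⁴ J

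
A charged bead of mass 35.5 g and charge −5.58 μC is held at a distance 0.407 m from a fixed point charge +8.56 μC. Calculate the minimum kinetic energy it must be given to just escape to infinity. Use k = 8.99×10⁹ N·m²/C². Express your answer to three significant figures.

1.06 J

To just escape, total mechanical energy must reach zero at infinity: ½mv²_min + U = 0, so ½mv²_min = −U = |kQq|/r.
|U| = |kQq|/r = (8.99×10⁹ N·m²/C²)(8.56×10⁻⁶)(5.58×10⁻⁶)/(0.407) = 1.06 J.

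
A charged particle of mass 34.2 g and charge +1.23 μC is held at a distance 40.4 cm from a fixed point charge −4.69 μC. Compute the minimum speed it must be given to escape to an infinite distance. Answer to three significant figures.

To just escape, total mechanical energy must reach zero at infinity: ½mv²_min + U = 0, so ½mv²_min = −U = |kQq|/r.
|U| = |kQq|/r = (8.99×10⁹ N·m²/C²)(4.69×10⁻⁶)(1.23×10⁻⁶)/(0.404) = 0.128 J.
v_min = √(2|U|/m) = √(2·0.128/0.0342) = 2.74 m/s.

2.74 m/s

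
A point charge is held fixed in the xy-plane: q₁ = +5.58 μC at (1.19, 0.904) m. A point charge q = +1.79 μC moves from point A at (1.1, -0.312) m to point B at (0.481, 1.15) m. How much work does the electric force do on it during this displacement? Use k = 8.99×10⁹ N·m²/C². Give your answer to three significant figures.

The work done by the electric force is W_field = −ΔU = −q(V_B − V_A) = q(V_A − V_B).
At A: distance to the source charge is 1.22 m; V_A = kq₁/r = 4.11×10⁴ V.
At B: distance to the source charge is 0.750 m; V_B = kq₁/r = 6.68×10⁴ V.
ΔV = V_B − V_A = 2.57×10⁴ V.
W_field = −qΔV = −(1.79×10⁻⁶ C)(2.57×10⁴ V) = -0.0460 J.

-0.0460 J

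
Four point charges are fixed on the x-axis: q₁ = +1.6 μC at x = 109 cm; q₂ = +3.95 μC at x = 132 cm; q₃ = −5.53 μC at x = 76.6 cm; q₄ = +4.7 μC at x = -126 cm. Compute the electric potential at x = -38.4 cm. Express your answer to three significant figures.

Electric potential is a scalar, so the contributions from each charge add algebraically: V = Σ kqᵢ/rᵢ.
Distances from the field point to each charge: r₁ = 1.47 m, r₂ = 1.70 m, r₃ = 1.15 m, r₄ = 0.876 m.
V = k[(1.60×10⁻⁶)/(1.47) + (3.95×10⁻⁶)/(1.70) + (-5.53×10⁻⁶)/(1.15) + (4.70×10⁻⁶)/(0.876)] = 3.56×10⁴ V.

3.56×10⁴ V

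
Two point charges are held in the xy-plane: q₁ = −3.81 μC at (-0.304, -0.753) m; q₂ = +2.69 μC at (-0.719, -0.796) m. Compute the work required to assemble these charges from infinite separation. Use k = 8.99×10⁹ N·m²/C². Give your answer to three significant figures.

The assembly work is the sum of pairwise potential energies, U = Σ_{i<j} kqᵢqⱼ/rᵢⱼ.
Pair separations: r₁₂ = 0.417 m.
U = (-0.221) = -0.221 J.

-0.221 J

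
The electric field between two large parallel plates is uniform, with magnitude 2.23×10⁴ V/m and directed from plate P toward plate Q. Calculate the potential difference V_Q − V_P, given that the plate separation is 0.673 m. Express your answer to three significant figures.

In a uniform field, potential decreases in the direction of E: ΔV = −E·d for a displacement d parallel to E.
Going from P to Q is a displacement of 0.673 m along the field, so V_Q − V_P = −Ed = -1.50×10⁴ V.

-1.50×10⁴ V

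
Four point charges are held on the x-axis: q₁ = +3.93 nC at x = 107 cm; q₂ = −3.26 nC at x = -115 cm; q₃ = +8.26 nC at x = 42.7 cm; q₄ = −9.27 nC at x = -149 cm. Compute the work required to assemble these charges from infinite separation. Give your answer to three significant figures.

The work to assemble the configuration equals its total potential energy, U = Σ kqᵢqⱼ/rᵢⱼ over all pairs.
Pair separations: r₁₂ = 2.22 m, r₁₃ = 0.643 m, r₁₄ = 2.56 m, r₂₃ = 1.58 m, r₂₄ = 0.340 m, r₃₄ = 1.92 m.
Summing all 6 pair terms gives U = 5.61×10⁻⁷ J.

5.61×10⁻⁷ J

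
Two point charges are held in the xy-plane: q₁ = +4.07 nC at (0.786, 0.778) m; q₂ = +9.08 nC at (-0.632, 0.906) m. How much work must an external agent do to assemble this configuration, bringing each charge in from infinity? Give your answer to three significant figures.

2.33×10⁻⁷ J

The assembly work is the sum of pairwise potential energies, U = Σ_{i<j} kqᵢqⱼ/rᵢⱼ.
Pair separations: r₁₂ = 1.42 m.
U = (2.33×10⁻⁷) = 2.33×10⁻⁷ J.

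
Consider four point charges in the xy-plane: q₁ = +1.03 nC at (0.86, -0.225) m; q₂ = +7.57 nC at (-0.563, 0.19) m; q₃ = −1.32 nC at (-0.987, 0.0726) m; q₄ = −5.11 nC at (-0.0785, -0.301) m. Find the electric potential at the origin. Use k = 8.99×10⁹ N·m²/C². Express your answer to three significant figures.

Electric potential is a scalar, so the contributions from each charge add algebraically: V = Σ kqᵢ/rᵢ.
Distances from the field point to each charge: r₁ = 0.889 m, r₂ = 0.594 m, r₃ = 0.990 m, r₄ = 0.311 m.
V = k[(1.03×10⁻⁹)/(0.889) + (7.57×10⁻⁹)/(0.594) + (-1.32×10⁻⁹)/(0.990) + (-5.11×10⁻⁹)/(0.311)] = -34.7 V.

-34.7 V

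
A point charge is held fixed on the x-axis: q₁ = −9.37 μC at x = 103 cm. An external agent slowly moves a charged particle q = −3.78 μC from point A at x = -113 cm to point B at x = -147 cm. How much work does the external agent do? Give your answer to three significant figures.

For quasistatic motion the external work equals the change in potential energy: W_ext = qΔV = q(V_B − V_A).
At A: distance to the source charge is 2.16 m; V_A = kq₁/r = -3.90×10⁴ V.
At B: distance to the source charge is 2.50 m; V_B = kq₁/r = -3.37×10⁴ V.
ΔV = V_B − V_A = 5300 V.
W_ext = qΔV = (-3.78×10⁻⁶ C)(5300 V) = -0.0200 J.

-0.0200 J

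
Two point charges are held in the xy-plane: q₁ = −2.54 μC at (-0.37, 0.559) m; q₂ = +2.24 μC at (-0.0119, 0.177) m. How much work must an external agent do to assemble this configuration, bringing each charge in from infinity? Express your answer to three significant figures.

-0.0977 J

The work to assemble the configuration equals its total potential energy, U = Σ kqᵢqⱼ/rᵢⱼ over all pairs.
Pair separations: r₁₂ = 0.524 m.
U = (-0.0977) = -0.0977 J.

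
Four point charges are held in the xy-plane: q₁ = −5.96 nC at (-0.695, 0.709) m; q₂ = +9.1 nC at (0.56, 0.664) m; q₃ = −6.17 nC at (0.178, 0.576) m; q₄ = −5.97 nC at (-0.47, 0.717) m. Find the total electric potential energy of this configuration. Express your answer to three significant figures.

1.45×10⁻⁷ J

The assembly work is the sum of pairwise potential energies, U = Σ_{i<j} kqᵢqⱼ/rᵢⱼ.
Pair separations: r₁₂ = 1.26 m, r₁₃ = 0.883 m, r₁₄ = 0.225 m, r₂₃ = 0.392 m, r₂₄ = 1.03 m, r₃₄ = 0.663 m.
Summing all 6 pair terms gives U = 1.45×10⁻⁷ J.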